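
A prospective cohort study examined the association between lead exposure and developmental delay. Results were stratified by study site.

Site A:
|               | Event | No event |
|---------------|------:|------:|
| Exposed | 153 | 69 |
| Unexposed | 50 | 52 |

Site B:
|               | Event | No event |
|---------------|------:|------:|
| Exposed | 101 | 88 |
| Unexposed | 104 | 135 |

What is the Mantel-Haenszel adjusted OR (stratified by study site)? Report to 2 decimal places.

OR_MH = Σ(aᵢdᵢ/nᵢ) / Σ(bᵢcᵢ/nᵢ), where nᵢ is the stratum total.
Stratum 1 (Site A): n = 324; a·d/n = 153·52/324 = 24.5556; b·c/n = 69·50/324 = 10.6481
Stratum 2 (Site B): n = 428; a·d/n = 101·135/428 = 31.8575; b·c/n = 88·104/428 = 21.3832
OR_MH = (24.5556 + 31.8575) / (10.6481 + 21.3832) = 56.4130 / 32.0313 = 1.76118

1.76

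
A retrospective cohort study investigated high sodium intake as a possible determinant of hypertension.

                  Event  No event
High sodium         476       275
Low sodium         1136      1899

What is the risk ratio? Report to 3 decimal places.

1.693

Cells: a = 476, b = 275, c = 1136, d = 1899.
Risk in exposed = 476/751 = 0.63382; risk in unexposed = 1136/3035 = 0.37430.
RR = 0.63382 / 0.37430 = 1.69335
The risk among the exposed is 1.69 times that among the unexposed.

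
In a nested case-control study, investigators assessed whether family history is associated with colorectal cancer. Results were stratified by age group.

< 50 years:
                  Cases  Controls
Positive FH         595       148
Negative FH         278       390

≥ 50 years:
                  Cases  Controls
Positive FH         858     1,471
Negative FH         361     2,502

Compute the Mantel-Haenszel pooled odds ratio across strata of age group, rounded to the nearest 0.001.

4.397

OR_MH = Σ(aᵢdᵢ/nᵢ) / Σ(bᵢcᵢ/nᵢ), where nᵢ is the stratum total.
Stratum 1 (< 50 years): n = 1411; a·d/n = 595·390/1411 = 164.4578; b·c/n = 148·278/1411 = 29.1595
Stratum 2 (≥ 50 years): n = 5192; a·d/n = 858·2502/5192 = 413.4661; b·c/n = 1471·361/5192 = 102.2787
OR_MH = (164.4578 + 413.4661) / (29.1595 + 102.2787) = 577.9239 / 131.4382 = 4.39693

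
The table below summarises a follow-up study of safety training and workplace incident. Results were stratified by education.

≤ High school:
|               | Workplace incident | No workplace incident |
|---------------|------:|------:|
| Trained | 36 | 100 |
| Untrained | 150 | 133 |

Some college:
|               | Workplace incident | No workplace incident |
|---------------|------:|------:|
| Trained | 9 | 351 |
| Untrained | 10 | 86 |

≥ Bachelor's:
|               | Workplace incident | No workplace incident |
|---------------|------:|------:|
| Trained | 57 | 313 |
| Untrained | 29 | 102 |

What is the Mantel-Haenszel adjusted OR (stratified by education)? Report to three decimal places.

0.401

OR_MH = Σ(aᵢdᵢ/nᵢ) / Σ(bᵢcᵢ/nᵢ), where nᵢ is the stratum total.
Stratum 1 (≤ High school): n = 419; a·d/n = 36·133/419 = 11.4272; b·c/n = 100·150/419 = 35.7995
Stratum 2 (Some college): n = 456; a·d/n = 9·86/456 = 1.6974; b·c/n = 351·10/456 = 7.6974
Stratum 3 (≥ Bachelor's): n = 501; a·d/n = 57·102/501 = 11.6048; b·c/n = 313·29/501 = 18.1178
OR_MH = (11.4272 + 1.6974 + 11.6048) / (35.7995 + 7.6974 + 18.1178) = 24.7294 / 61.6147 = 0.40136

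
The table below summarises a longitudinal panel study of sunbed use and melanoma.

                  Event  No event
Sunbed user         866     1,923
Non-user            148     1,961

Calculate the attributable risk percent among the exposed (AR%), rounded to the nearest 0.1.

77.4

Cells: a = 866, b = 1923, c = 148, d = 1961.
Risk in exposed = 866/2789 = 0.31051; risk in unexposed = 148/2109 = 0.07018.
RR = 0.31051/0.07018 = 4.42470
AR% = (RR − 1)/RR × 100 = (4.42470 − 1)/4.42470 × 100 = 77.3996%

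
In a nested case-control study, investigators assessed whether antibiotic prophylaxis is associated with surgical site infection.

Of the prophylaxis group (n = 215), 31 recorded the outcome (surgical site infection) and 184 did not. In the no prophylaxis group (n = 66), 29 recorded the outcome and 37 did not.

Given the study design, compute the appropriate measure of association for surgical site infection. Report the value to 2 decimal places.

From the description: a = 31, b = 184, c = 29, d = 37.
This is a nested case-control study: participants were sampled on outcome status, so risks in the source population cannot be estimated directly — relative risk is not valid here. The odds ratio is the appropriate measure.
OR = (a·d)/(b·c) = (31 × 37) / (184 × 29) = 1147 / 5336 = 0.21496

0.21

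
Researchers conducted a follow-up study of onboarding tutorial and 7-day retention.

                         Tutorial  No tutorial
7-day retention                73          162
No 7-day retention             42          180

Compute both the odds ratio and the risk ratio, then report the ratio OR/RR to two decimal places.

Reading the table with exposure as columns: a = 73 (Tutorial, case), b = 42 (Tutorial, non-case), c = 162 (No tutorial, case), d = 180.
OR = (73·180)/(42·162) = 13140/6804 = 1.93122
Risk in exposed = 73/115 = 0.63478; risk in unexposed = 162/342 = 0.47368; RR = 1.34010
OR/RR = 1.93122 / 1.34010 = 1.44110
The outcome is not rare, so the OR lies further from 1 than the RR.

1.44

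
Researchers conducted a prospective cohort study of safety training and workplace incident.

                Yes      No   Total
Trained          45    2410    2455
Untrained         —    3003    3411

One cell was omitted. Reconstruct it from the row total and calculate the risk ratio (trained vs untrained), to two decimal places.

0.15

The missing cell is in the unexposed row: 3411 − 3003 = 408.
So a = 45, b = 2410, c = 408, d = 3003.
RR = [a/(a+b)] / [c/(c+d)] = (45/2455) / (408/3411) = 0.01833/0.11961 = 0.15324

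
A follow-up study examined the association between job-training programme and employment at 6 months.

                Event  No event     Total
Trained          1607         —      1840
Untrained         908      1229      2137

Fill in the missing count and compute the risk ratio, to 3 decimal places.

The missing cell is in the exposed row: 1840 − 1607 = 233.
So a = 1607, b = 233, c = 908, d = 1229.
RR = [a/(a+b)] / [c/(c+d)] = (1607/1840) / (908/2137) = 0.87337/0.42489 = 2.05550

2.055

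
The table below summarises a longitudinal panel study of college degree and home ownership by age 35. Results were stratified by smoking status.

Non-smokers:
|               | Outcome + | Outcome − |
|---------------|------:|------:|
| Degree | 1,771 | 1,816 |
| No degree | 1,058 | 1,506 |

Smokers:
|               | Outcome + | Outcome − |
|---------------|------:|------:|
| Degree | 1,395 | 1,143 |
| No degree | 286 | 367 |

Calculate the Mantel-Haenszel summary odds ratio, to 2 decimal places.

OR_MH = Σ(aᵢdᵢ/nᵢ) / Σ(bᵢcᵢ/nᵢ), where nᵢ is the stratum total.
Stratum 1 (Non-smokers): n = 6151; a·d/n = 1771·1506/6151 = 433.6085; b·c/n = 1816·1058/6151 = 312.3603
Stratum 2 (Smokers): n = 3191; a·d/n = 1395·367/3191 = 160.4403; b·c/n = 1143·286/3191 = 102.4437
OR_MH = (433.6085 + 160.4403) / (312.3603 + 102.4437) = 594.0488 / 414.8040 = 1.43212

1.43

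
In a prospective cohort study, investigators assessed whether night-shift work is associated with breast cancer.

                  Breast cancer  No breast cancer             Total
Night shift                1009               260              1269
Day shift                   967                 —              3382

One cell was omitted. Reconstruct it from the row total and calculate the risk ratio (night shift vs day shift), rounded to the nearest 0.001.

2.781

The missing cell is in the unexposed row: 3382 − 967 = 2415.
So a = 1009, b = 260, c = 967, d = 2415.
RR = [a/(a+b)] / [c/(c+d)] = (1009/1269) / (967/3382) = 0.79511/0.28593 = 2.78084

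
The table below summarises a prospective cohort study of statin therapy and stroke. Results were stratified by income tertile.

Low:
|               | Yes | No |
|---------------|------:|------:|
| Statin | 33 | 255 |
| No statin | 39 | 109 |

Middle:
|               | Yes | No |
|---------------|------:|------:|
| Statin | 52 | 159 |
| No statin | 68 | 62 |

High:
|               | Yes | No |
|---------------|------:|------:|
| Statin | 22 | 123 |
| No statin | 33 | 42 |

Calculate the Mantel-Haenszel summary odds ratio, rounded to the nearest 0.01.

OR_MH = Σ(aᵢdᵢ/nᵢ) / Σ(bᵢcᵢ/nᵢ), where nᵢ is the stratum total.
Stratum 1 (Low): n = 436; a·d/n = 33·109/436 = 8.2500; b·c/n = 255·39/436 = 22.8096
Stratum 2 (Middle): n = 341; a·d/n = 52·62/341 = 9.4545; b·c/n = 159·68/341 = 31.7067
Stratum 3 (High): n = 220; a·d/n = 22·42/220 = 4.2000; b·c/n = 123·33/220 = 18.4500
OR_MH = (8.2500 + 9.4545 + 4.2000) / (22.8096 + 31.7067 + 18.4500) = 21.9045 / 72.9664 = 0.30020

0.30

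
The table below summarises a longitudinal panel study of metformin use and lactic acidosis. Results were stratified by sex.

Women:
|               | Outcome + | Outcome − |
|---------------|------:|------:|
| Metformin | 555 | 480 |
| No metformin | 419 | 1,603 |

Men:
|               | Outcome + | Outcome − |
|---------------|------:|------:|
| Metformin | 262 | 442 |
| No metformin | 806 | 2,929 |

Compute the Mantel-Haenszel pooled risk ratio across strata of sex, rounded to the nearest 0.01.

RR_MH = Σ(aᵢ·n₀ᵢ/nᵢ) / Σ(cᵢ·n₁ᵢ/nᵢ), with n₁ᵢ = aᵢ+bᵢ (exposed), n₀ᵢ = cᵢ+dᵢ (unexposed), nᵢ = n₁ᵢ+n₀ᵢ.
Stratum 1 (Women): n₁ = 1035, n₀ = 2022, n = 3057; a·n₀/n = 555·2022/3057 = 367.0952; c·n₁/n = 419·1035/3057 = 141.8597
Stratum 2 (Men): n₁ = 704, n₀ = 3735, n = 4439; a·n₀/n = 262·3735/4439 = 220.4483; c·n₁/n = 806·704/4439 = 127.8270
RR_MH = (367.0952 + 220.4483) / (141.8597 + 127.8270) = 587.5435 / 269.6867 = 2.17862

2.18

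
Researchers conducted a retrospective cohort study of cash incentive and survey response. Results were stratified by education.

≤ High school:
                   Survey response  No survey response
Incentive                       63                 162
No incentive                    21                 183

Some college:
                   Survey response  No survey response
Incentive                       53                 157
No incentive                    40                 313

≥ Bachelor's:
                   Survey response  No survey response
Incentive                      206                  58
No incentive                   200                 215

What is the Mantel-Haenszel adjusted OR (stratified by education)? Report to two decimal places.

OR_MH = Σ(aᵢdᵢ/nᵢ) / Σ(bᵢcᵢ/nᵢ), where nᵢ is the stratum total.
Stratum 1 (≤ High school): n = 429; a·d/n = 63·183/429 = 26.8741; b·c/n = 162·21/429 = 7.9301
Stratum 2 (Some college): n = 563; a·d/n = 53·313/563 = 29.4654; b·c/n = 157·40/563 = 11.1545
Stratum 3 (≥ Bachelor's): n = 679; a·d/n = 206·215/679 = 65.2283; b·c/n = 58·200/679 = 17.0839
OR_MH = (26.8741 + 29.4654 + 65.2283) / (7.9301 + 11.1545 + 17.0839) = 121.5678 / 36.1685 = 3.36115

3.36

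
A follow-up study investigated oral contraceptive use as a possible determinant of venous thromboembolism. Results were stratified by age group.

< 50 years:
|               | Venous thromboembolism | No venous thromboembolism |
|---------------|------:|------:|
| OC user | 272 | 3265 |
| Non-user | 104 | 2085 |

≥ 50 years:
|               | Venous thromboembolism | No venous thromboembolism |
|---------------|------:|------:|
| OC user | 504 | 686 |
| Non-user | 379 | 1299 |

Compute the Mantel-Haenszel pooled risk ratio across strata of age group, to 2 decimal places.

RR_MH = Σ(aᵢ·n₀ᵢ/nᵢ) / Σ(cᵢ·n₁ᵢ/nᵢ), with n₁ᵢ = aᵢ+bᵢ (exposed), n₀ᵢ = cᵢ+dᵢ (unexposed), nᵢ = n₁ᵢ+n₀ᵢ.
Stratum 1 (< 50 years): n₁ = 3537, n₀ = 2189, n = 5726; a·n₀/n = 272·2189/5726 = 103.9832; c·n₁/n = 104·3537/5726 = 64.2417
Stratum 2 (≥ 50 years): n₁ = 1190, n₀ = 1678, n = 2868; a·n₀/n = 504·1678/2868 = 294.8787; c·n₁/n = 379·1190/2868 = 157.2559
RR_MH = (103.9832 + 294.8787) / (64.2417 + 157.2559) = 398.8619 / 221.4976 = 1.80075

1.80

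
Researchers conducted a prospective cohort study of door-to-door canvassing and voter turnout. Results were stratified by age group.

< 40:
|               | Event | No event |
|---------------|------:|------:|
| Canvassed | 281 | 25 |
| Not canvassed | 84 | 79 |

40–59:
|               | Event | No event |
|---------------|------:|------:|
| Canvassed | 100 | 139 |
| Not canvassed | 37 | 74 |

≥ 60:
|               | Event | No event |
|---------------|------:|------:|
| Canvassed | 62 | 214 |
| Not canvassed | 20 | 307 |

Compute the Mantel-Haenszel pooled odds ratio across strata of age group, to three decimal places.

3.808

OR_MH = Σ(aᵢdᵢ/nᵢ) / Σ(bᵢcᵢ/nᵢ), where nᵢ is the stratum total.
Stratum 1 (< 40): n = 469; a·d/n = 281·79/469 = 47.3326; b·c/n = 25·84/469 = 4.4776
Stratum 2 (40–59): n = 350; a·d/n = 100·74/350 = 21.1429; b·c/n = 139·37/350 = 14.6943
Stratum 3 (≥ 60): n = 603; a·d/n = 62·307/603 = 31.5655; b·c/n = 214·20/603 = 7.0978
OR_MH = (47.3326 + 21.1429 + 31.5655) / (4.4776 + 14.6943 + 7.0978) = 100.0410 / 26.2697 = 3.80822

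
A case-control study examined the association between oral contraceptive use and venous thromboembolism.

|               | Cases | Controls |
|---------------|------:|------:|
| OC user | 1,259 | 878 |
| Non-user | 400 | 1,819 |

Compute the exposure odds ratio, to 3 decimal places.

Cells: a = 1259, b = 878, c = 400, d = 1819.
OR = (a·d)/(b·c) = (1259 × 1819) / (878 × 400) = 2290121 / 351200 = 6.52085
The odds of venous thromboembolism are about 6.52 times as high in the oc user group.

6.521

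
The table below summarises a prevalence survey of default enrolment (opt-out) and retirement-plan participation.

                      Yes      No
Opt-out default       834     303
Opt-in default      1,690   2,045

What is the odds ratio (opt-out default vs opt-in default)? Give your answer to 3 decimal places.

Cells: a = 834, b = 303, c = 1690, d = 2045.
OR = (a·d)/(b·c) = (834 × 2045) / (303 × 1690) = 1705530 / 512070 = 3.33066
The odds of retirement-plan participation are about 3.33 times as high in the opt-out default group.

3.331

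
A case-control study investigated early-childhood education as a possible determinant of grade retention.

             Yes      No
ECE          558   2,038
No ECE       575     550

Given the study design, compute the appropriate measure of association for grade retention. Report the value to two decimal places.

Cells: a = 558, b = 2038, c = 575, d = 550.
This is a case-control study: participants were sampled on outcome status, so risks in the source population cannot be estimated directly — relative risk is not valid here. The odds ratio is the appropriate measure.
OR = (a·d)/(b·c) = (558 × 550) / (2038 × 575) = 306900 / 1171850 = 0.26189

0.26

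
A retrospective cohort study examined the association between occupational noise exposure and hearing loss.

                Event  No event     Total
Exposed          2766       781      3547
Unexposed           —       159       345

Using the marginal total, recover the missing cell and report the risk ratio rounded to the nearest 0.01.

The missing cell is in the unexposed row: 345 − 159 = 186.
So a = 2766, b = 781, c = 186, d = 159.
RR = [a/(a+b)] / [c/(c+d)] = (2766/3547) / (186/345) = 0.77981/0.53913 = 1.44643

1.45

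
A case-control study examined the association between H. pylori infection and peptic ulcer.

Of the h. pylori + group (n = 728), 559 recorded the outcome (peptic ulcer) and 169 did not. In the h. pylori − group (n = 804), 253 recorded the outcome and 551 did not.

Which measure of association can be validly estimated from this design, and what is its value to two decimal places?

7.20

From the description: a = 559, b = 169, c = 253, d = 551.
This is a case-control study: participants were sampled on outcome status, so risks in the source population cannot be estimated directly — relative risk is not valid here. The odds ratio is the appropriate measure.
OR = (a·d)/(b·c) = (559 × 551) / (169 × 253) = 308009 / 42757 = 7.20371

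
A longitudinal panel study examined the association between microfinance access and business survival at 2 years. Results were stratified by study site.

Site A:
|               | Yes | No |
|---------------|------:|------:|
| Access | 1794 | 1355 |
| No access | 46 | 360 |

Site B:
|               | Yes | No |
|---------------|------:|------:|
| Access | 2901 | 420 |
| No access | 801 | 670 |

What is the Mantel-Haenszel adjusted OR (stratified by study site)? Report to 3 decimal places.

OR_MH = Σ(aᵢdᵢ/nᵢ) / Σ(bᵢcᵢ/nᵢ), where nᵢ is the stratum total.
Stratum 1 (Site A): n = 3555; a·d/n = 1794·360/3555 = 181.6709; b·c/n = 1355·46/3555 = 17.5331
Stratum 2 (Site B): n = 4792; a·d/n = 2901·670/4792 = 405.6073; b·c/n = 420·801/4792 = 70.2045
OR_MH = (181.6709 + 405.6073) / (17.5331 + 70.2045) = 587.2781 / 87.7376 = 6.69358

6.694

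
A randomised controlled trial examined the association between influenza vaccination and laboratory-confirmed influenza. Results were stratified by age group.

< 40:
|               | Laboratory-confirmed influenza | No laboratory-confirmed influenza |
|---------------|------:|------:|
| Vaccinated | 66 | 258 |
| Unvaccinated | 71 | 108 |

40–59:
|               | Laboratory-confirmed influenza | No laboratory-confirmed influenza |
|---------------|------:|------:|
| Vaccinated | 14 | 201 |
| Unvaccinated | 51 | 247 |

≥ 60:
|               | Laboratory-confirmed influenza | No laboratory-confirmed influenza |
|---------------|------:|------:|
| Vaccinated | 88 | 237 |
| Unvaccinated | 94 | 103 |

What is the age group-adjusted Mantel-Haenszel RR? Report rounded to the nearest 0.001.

0.516

RR_MH = Σ(aᵢ·n₀ᵢ/nᵢ) / Σ(cᵢ·n₁ᵢ/nᵢ), with n₁ᵢ = aᵢ+bᵢ (exposed), n₀ᵢ = cᵢ+dᵢ (unexposed), nᵢ = n₁ᵢ+n₀ᵢ.
Stratum 1 (< 40): n₁ = 324, n₀ = 179, n = 503; a·n₀/n = 66·179/503 = 23.4871; c·n₁/n = 71·324/503 = 45.7336
Stratum 2 (40–59): n₁ = 215, n₀ = 298, n = 513; a·n₀/n = 14·298/513 = 8.1326; c·n₁/n = 51·215/513 = 21.3743
Stratum 3 (≥ 60): n₁ = 325, n₀ = 197, n = 522; a·n₀/n = 88·197/522 = 33.2107; c·n₁/n = 94·325/522 = 58.5249
RR_MH = (23.4871 + 8.1326 + 33.2107) / (45.7336 + 21.3743 + 58.5249) = 64.8304 / 125.6328 = 0.51603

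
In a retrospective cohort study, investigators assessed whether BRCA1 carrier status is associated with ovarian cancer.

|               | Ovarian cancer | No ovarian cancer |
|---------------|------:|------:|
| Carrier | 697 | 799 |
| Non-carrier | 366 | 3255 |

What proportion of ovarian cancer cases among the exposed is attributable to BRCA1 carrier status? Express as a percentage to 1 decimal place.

78.3

Cells: a = 697, b = 799, c = 366, d = 3255.
Risk in exposed = 697/1496 = 0.46591; risk in unexposed = 366/3621 = 0.10108.
RR = 0.46591/0.10108 = 4.60944
AR% = (RR − 1)/RR × 100 = (4.60944 − 1)/4.60944 × 100 = 78.3054%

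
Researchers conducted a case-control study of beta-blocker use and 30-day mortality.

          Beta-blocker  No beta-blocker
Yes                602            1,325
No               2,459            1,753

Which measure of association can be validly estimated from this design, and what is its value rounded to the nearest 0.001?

0.324

Reading the table with exposure as columns: a = 602 (Beta-blocker, case), b = 2459 (Beta-blocker, non-case), c = 1325 (No beta-blocker, case), d = 1753.
This is a case-control study: participants were sampled on outcome status, so risks in the source population cannot be estimated directly — relative risk is not valid here. The odds ratio is the appropriate measure.
OR = (a·d)/(b·c) = (602 × 1753) / (2459 × 1325) = 1055306 / 3258175 = 0.32389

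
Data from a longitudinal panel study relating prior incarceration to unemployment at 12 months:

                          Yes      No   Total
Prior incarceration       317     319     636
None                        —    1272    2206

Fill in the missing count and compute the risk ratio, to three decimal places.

The missing cell is in the unexposed row: 2206 − 1272 = 934.
So a = 317, b = 319, c = 934, d = 1272.
RR = [a/(a+b)] / [c/(c+d)] = (317/636) / (934/2206) = 0.49843/0.42339 = 1.17723

1.177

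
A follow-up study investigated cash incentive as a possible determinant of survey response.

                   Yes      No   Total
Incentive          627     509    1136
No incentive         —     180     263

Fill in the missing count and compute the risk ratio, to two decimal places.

The missing cell is in the unexposed row: 263 − 180 = 83.
So a = 627, b = 509, c = 83, d = 180.
RR = [a/(a+b)] / [c/(c+d)] = (627/1136) / (83/263) = 0.55194/0.31559 = 1.74891

1.75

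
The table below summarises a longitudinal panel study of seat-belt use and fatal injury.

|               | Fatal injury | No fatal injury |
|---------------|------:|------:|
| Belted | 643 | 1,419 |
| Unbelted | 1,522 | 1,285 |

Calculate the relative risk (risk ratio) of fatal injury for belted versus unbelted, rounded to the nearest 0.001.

Cells: a = 643, b = 1419, c = 1522, d = 1285.
Risk in exposed = 643/2062 = 0.31183; risk in unexposed = 1522/2807 = 0.54222.
RR = 0.31183 / 0.54222 = 0.57511
The risk is 42% lower among the exposed than among the unexposed.

0.575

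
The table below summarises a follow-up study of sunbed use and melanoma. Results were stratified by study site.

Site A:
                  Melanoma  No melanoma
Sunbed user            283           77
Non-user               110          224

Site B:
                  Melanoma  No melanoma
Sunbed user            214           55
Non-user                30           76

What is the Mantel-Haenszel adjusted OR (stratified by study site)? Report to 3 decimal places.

OR_MH = Σ(aᵢdᵢ/nᵢ) / Σ(bᵢcᵢ/nᵢ), where nᵢ is the stratum total.
Stratum 1 (Site A): n = 694; a·d/n = 283·224/694 = 91.3429; b·c/n = 77·110/694 = 12.2046
Stratum 2 (Site B): n = 375; a·d/n = 214·76/375 = 43.3707; b·c/n = 55·30/375 = 4.4000
OR_MH = (91.3429 + 43.3707) / (12.2046 + 4.4000) = 134.7136 / 16.6046 = 8.11302

8.113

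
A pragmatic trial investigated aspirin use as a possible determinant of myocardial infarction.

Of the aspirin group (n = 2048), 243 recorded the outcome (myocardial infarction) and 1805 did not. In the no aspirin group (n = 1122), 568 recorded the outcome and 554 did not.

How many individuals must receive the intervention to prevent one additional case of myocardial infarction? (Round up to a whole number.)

3

Risk in treated group = 243/2048 = 0.11865; risk in control = 568/1122 = 0.50624.
Absolute risk reduction = 0.50624 − 0.11865 = 0.38759
NNT = 1 / ARR = 1 / 0.38759 = 2.580 → round up → 3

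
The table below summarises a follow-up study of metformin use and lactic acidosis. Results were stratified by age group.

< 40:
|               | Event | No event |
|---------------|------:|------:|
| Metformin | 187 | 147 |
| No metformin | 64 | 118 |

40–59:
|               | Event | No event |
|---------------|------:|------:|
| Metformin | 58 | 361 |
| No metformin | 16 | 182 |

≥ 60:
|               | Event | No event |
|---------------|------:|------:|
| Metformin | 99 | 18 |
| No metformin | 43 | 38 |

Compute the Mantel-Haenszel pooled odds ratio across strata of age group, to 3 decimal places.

2.504

OR_MH = Σ(aᵢdᵢ/nᵢ) / Σ(bᵢcᵢ/nᵢ), where nᵢ is the stratum total.
Stratum 1 (< 40): n = 516; a·d/n = 187·118/516 = 42.7636; b·c/n = 147·64/516 = 18.2326
Stratum 2 (40–59): n = 617; a·d/n = 58·182/617 = 17.1086; b·c/n = 361·16/617 = 9.3614
Stratum 3 (≥ 60): n = 198; a·d/n = 99·38/198 = 19.0000; b·c/n = 18·43/198 = 3.9091
OR_MH = (42.7636 + 17.1086 + 19.0000) / (18.2326 + 9.3614 + 3.9091) = 78.8722 / 31.5031 = 2.50363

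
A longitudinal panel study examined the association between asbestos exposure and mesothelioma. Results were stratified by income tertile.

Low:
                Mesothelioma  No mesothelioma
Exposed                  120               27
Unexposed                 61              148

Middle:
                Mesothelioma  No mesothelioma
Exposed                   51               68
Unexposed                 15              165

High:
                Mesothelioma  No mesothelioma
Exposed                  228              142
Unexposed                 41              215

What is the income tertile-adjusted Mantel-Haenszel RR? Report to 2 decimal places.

RR_MH = Σ(aᵢ·n₀ᵢ/nᵢ) / Σ(cᵢ·n₁ᵢ/nᵢ), with n₁ᵢ = aᵢ+bᵢ (exposed), n₀ᵢ = cᵢ+dᵢ (unexposed), nᵢ = n₁ᵢ+n₀ᵢ.
Stratum 1 (Low): n₁ = 147, n₀ = 209, n = 356; a·n₀/n = 120·209/356 = 70.4494; c·n₁/n = 61·147/356 = 25.1882
Stratum 2 (Middle): n₁ = 119, n₀ = 180, n = 299; a·n₀/n = 51·180/299 = 30.7023; c·n₁/n = 15·119/299 = 5.9699
Stratum 3 (High): n₁ = 370, n₀ = 256, n = 626; a·n₀/n = 228·256/626 = 93.2396; c·n₁/n = 41·370/626 = 24.2332
RR_MH = (70.4494 + 30.7023 + 93.2396) / (25.1882 + 5.9699 + 24.2332) = 194.3914 / 55.3913 = 3.50942

3.51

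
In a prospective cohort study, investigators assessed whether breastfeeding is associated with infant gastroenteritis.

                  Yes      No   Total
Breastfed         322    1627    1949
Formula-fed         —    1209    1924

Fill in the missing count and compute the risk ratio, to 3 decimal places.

0.445

The missing cell is in the unexposed row: 1924 − 1209 = 715.
So a = 322, b = 1627, c = 715, d = 1209.
RR = [a/(a+b)] / [c/(c+d)] = (322/1949) / (715/1924) = 0.16521/0.37162 = 0.44457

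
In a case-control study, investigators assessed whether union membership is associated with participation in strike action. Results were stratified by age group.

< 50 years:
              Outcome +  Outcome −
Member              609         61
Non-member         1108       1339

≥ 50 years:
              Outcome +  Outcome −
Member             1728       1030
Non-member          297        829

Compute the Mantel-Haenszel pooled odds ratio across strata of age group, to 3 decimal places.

OR_MH = Σ(aᵢdᵢ/nᵢ) / Σ(bᵢcᵢ/nᵢ), where nᵢ is the stratum total.
Stratum 1 (< 50 years): n = 3117; a·d/n = 609·1339/3117 = 261.6141; b·c/n = 61·1108/3117 = 21.6837
Stratum 2 (≥ 50 years): n = 3884; a·d/n = 1728·829/3884 = 368.8239; b·c/n = 1030·297/3884 = 78.7616
OR_MH = (261.6141 + 368.8239) / (21.6837 + 78.7616) = 630.4379 / 100.4453 = 6.27643

6.276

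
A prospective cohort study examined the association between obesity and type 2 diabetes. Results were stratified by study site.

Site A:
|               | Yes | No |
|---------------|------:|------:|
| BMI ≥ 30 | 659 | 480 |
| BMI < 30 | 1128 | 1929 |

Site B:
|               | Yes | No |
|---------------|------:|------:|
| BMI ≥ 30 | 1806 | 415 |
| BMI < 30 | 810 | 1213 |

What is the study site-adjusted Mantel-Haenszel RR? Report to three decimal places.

1.837

RR_MH = Σ(aᵢ·n₀ᵢ/nᵢ) / Σ(cᵢ·n₁ᵢ/nᵢ), with n₁ᵢ = aᵢ+bᵢ (exposed), n₀ᵢ = cᵢ+dᵢ (unexposed), nᵢ = n₁ᵢ+n₀ᵢ.
Stratum 1 (Site A): n₁ = 1139, n₀ = 3057, n = 4196; a·n₀/n = 659·3057/4196 = 480.1151; c·n₁/n = 1128·1139/4196 = 306.1945
Stratum 2 (Site B): n₁ = 2221, n₀ = 2023, n = 4244; a·n₀/n = 1806·2023/4244 = 860.8713; c·n₁/n = 810·2221/4244 = 423.8949
RR_MH = (480.1151 + 860.8713) / (306.1945 + 423.8949) = 1340.9865 / 730.0894 = 1.83674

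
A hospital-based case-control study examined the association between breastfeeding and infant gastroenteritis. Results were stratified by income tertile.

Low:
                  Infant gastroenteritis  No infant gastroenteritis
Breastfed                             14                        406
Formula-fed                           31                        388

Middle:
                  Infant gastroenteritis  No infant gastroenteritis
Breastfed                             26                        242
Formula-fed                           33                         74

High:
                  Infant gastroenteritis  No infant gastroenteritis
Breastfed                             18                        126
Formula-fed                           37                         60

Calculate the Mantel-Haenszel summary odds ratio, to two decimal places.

0.29

OR_MH = Σ(aᵢdᵢ/nᵢ) / Σ(bᵢcᵢ/nᵢ), where nᵢ is the stratum total.
Stratum 1 (Low): n = 839; a·d/n = 14·388/839 = 6.4744; b·c/n = 406·31/839 = 15.0012
Stratum 2 (Middle): n = 375; a·d/n = 26·74/375 = 5.1307; b·c/n = 242·33/375 = 21.2960
Stratum 3 (High): n = 241; a·d/n = 18·60/241 = 4.4813; b·c/n = 126·37/241 = 19.3444
OR_MH = (6.4744 + 5.1307 + 4.4813) / (15.0012 + 21.2960 + 19.3444) = 16.0864 / 55.6416 = 0.28911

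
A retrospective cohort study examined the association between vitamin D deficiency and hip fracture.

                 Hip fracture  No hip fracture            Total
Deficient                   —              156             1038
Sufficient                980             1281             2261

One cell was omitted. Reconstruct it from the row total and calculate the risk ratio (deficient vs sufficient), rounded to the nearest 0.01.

The missing cell is in the exposed row: 1038 − 156 = 882.
So a = 882, b = 156, c = 980, d = 1281.
RR = [a/(a+b)] / [c/(c+d)] = (882/1038) / (980/2261) = 0.84971/0.43344 = 1.96040

1.96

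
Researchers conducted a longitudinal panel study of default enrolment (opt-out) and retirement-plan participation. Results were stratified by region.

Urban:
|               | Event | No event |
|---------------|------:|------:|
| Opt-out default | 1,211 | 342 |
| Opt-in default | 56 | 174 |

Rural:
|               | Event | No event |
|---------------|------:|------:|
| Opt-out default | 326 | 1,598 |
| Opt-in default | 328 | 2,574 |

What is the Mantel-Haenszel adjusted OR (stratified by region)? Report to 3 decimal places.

2.447

OR_MH = Σ(aᵢdᵢ/nᵢ) / Σ(bᵢcᵢ/nᵢ), where nᵢ is the stratum total.
Stratum 1 (Urban): n = 1783; a·d/n = 1211·174/1783 = 118.1795; b·c/n = 342·56/1783 = 10.7414
Stratum 2 (Rural): n = 4826; a·d/n = 326·2574/4826 = 173.8757; b·c/n = 1598·328/4826 = 108.6084
OR_MH = (118.1795 + 173.8757) / (10.7414 + 108.6084) = 292.0551 / 119.3498 = 2.44705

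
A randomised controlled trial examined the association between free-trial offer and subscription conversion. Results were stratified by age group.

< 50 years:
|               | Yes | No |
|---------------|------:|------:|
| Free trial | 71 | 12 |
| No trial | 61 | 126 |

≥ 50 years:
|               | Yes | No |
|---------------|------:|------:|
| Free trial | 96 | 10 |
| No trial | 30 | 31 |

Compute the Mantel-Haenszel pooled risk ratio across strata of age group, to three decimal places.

RR_MH = Σ(aᵢ·n₀ᵢ/nᵢ) / Σ(cᵢ·n₁ᵢ/nᵢ), with n₁ᵢ = aᵢ+bᵢ (exposed), n₀ᵢ = cᵢ+dᵢ (unexposed), nᵢ = n₁ᵢ+n₀ᵢ.
Stratum 1 (< 50 years): n₁ = 83, n₀ = 187, n = 270; a·n₀/n = 71·187/270 = 49.1741; c·n₁/n = 61·83/270 = 18.7519
Stratum 2 (≥ 50 years): n₁ = 106, n₀ = 61, n = 167; a·n₀/n = 96·61/167 = 35.0659; c·n₁/n = 30·106/167 = 19.0419
RR_MH = (49.1741 + 35.0659) / (18.7519 + 19.0419) = 84.2399 / 37.7938 = 2.22894

2.229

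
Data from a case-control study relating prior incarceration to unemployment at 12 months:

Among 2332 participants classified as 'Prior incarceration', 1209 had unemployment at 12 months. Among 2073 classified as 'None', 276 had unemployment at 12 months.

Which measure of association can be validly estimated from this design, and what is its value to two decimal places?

7.01

From the description: a = 1209, b = 1123, c = 276, d = 1797.
This is a case-control study: participants were sampled on outcome status, so risks in the source population cannot be estimated directly — relative risk is not valid here. The odds ratio is the appropriate measure.
OR = (a·d)/(b·c) = (1209 × 1797) / (1123 × 276) = 2172573 / 309948 = 7.00948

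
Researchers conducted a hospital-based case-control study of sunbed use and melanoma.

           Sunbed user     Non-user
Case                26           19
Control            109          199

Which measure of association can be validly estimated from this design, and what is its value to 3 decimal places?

2.498

Reading the table with exposure as columns: a = 26 (Sunbed user, case), b = 109 (Sunbed user, non-case), c = 19 (Non-user, case), d = 199.
This is a hospital-based case-control study: participants were sampled on outcome status, so risks in the source population cannot be estimated directly — relative risk is not valid here. The odds ratio is the appropriate measure.
OR = (a·d)/(b·c) = (26 × 199) / (109 × 19) = 5174 / 2071 = 2.49831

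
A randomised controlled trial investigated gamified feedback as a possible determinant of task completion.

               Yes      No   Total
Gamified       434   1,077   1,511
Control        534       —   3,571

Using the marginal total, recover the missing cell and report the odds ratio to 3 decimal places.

The missing cell is in the unexposed row: 3571 − 534 = 3037.
So a = 434, b = 1077, c = 534, d = 3037.
OR = (a·d)/(b·c) = (434 × 3037) / (1077 × 534) = 1318058 / 575118 = 2.29180

2.292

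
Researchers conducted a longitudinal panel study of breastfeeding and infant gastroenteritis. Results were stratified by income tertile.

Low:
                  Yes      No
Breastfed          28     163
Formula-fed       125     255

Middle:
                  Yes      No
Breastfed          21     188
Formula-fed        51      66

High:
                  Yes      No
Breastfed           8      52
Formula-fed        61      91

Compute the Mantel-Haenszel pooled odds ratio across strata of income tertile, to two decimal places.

OR_MH = Σ(aᵢdᵢ/nᵢ) / Σ(bᵢcᵢ/nᵢ), where nᵢ is the stratum total.
Stratum 1 (Low): n = 571; a·d/n = 28·255/571 = 12.5044; b·c/n = 163·125/571 = 35.6830
Stratum 2 (Middle): n = 326; a·d/n = 21·66/326 = 4.2515; b·c/n = 188·51/326 = 29.4110
Stratum 3 (High): n = 212; a·d/n = 8·91/212 = 3.4340; b·c/n = 52·61/212 = 14.9623
OR_MH = (12.5044 + 4.2515 + 3.4340) / (35.6830 + 29.4110 + 14.9623) = 20.1899 / 80.0563 = 0.25220

0.25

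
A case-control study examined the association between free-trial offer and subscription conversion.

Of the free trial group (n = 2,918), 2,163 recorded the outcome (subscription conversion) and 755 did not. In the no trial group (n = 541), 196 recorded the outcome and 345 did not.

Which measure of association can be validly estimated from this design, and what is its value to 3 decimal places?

From the description: a = 2163, b = 755, c = 196, d = 345.
This is a case-control study: participants were sampled on outcome status, so risks in the source population cannot be estimated directly — relative risk is not valid here. The odds ratio is the appropriate measure.
OR = (a·d)/(b·c) = (2163 × 345) / (755 × 196) = 746235 / 147980 = 5.04281

5.043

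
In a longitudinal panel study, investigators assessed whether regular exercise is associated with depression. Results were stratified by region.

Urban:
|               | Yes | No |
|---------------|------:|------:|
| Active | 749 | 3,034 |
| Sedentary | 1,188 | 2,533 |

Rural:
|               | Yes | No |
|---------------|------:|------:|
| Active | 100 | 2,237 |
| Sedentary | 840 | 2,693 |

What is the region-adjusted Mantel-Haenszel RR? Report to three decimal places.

RR_MH = Σ(aᵢ·n₀ᵢ/nᵢ) / Σ(cᵢ·n₁ᵢ/nᵢ), with n₁ᵢ = aᵢ+bᵢ (exposed), n₀ᵢ = cᵢ+dᵢ (unexposed), nᵢ = n₁ᵢ+n₀ᵢ.
Stratum 1 (Urban): n₁ = 3783, n₀ = 3721, n = 7504; a·n₀/n = 749·3721/7504 = 371.4058; c·n₁/n = 1188·3783/7504 = 598.9078
Stratum 2 (Rural): n₁ = 2337, n₀ = 3533, n = 5870; a·n₀/n = 100·3533/5870 = 60.1874; c·n₁/n = 840·2337/5870 = 334.4259
RR_MH = (371.4058 + 60.1874) / (598.9078 + 334.4259) = 431.5932 / 933.3337 = 0.46242

0.462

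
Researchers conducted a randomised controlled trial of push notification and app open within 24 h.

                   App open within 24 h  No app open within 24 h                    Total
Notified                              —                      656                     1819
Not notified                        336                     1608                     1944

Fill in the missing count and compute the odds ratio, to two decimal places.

The missing cell is in the exposed row: 1819 − 656 = 1163.
So a = 1163, b = 656, c = 336, d = 1608.
OR = (a·d)/(b·c) = (1163 × 1608) / (656 × 336) = 1870104 / 220416 = 8.48443

8.48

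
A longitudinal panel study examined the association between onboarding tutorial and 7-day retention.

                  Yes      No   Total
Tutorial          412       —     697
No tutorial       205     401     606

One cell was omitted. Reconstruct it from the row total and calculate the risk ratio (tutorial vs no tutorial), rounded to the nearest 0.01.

1.75

The missing cell is in the exposed row: 697 − 412 = 285.
So a = 412, b = 285, c = 205, d = 401.
RR = [a/(a+b)] / [c/(c+d)] = (412/697) / (205/606) = 0.59110/0.33828 = 1.74736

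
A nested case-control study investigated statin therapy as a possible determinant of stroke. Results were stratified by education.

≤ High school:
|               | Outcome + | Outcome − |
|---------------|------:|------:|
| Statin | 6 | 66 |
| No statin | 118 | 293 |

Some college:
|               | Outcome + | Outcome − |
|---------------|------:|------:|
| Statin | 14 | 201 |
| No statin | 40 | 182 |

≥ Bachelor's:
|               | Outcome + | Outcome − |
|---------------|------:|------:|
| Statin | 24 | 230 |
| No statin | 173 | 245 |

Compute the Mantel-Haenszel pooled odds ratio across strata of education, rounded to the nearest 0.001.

OR_MH = Σ(aᵢdᵢ/nᵢ) / Σ(bᵢcᵢ/nᵢ), where nᵢ is the stratum total.
Stratum 1 (≤ High school): n = 483; a·d/n = 6·293/483 = 3.6398; b·c/n = 66·118/483 = 16.1242
Stratum 2 (Some college): n = 437; a·d/n = 14·182/437 = 5.8307; b·c/n = 201·40/437 = 18.3982
Stratum 3 (≥ Bachelor's): n = 672; a·d/n = 24·245/672 = 8.7500; b·c/n = 230·173/672 = 59.2113
OR_MH = (3.6398 + 5.8307 + 8.7500) / (16.1242 + 18.3982 + 59.2113) = 18.2204 / 93.7337 = 0.19438

0.194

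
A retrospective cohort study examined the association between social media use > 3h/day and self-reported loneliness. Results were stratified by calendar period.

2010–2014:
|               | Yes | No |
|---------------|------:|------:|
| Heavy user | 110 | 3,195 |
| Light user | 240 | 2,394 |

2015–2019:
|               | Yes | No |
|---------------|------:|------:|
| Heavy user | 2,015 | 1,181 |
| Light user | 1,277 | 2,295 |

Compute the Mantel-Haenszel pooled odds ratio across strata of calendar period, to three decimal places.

2.067

OR_MH = Σ(aᵢdᵢ/nᵢ) / Σ(bᵢcᵢ/nᵢ), where nᵢ is the stratum total.
Stratum 1 (2010–2014): n = 5939; a·d/n = 110·2394/5939 = 44.3408; b·c/n = 3195·240/5939 = 129.1126
Stratum 2 (2015–2019): n = 6768; a·d/n = 2015·2295/6768 = 683.2779; b·c/n = 1181·1277/6768 = 222.8335
OR_MH = (44.3408 + 683.2779) / (129.1126 + 222.8335) = 727.6187 / 351.9461 = 2.06742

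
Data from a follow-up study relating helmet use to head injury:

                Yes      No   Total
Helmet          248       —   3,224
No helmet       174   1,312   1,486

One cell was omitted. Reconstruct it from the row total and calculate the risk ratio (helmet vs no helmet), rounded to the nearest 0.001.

The missing cell is in the exposed row: 3224 − 248 = 2976.
So a = 248, b = 2976, c = 174, d = 1312.
RR = [a/(a+b)] / [c/(c+d)] = (248/3224) / (174/1486) = 0.07692/0.11709 = 0.65694

0.657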